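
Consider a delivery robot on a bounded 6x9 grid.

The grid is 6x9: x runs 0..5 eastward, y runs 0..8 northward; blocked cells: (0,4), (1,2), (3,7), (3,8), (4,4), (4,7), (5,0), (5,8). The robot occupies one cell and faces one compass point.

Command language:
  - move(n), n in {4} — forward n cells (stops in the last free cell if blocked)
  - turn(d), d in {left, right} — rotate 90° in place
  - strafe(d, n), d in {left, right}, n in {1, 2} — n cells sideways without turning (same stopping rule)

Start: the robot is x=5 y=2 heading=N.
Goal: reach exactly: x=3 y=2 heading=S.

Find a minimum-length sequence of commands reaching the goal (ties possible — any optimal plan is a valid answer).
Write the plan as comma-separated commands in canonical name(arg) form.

turn(left), turn(left), strafe(right, 2)

start: x=5 y=2 heading=N
[1] after turn(left): x=5 y=2 heading=W
[2] after turn(left): x=5 y=2 heading=S
[3] after strafe(right, 2): x=3 y=2 heading=S
minimal: 3 command(s), checked below 3.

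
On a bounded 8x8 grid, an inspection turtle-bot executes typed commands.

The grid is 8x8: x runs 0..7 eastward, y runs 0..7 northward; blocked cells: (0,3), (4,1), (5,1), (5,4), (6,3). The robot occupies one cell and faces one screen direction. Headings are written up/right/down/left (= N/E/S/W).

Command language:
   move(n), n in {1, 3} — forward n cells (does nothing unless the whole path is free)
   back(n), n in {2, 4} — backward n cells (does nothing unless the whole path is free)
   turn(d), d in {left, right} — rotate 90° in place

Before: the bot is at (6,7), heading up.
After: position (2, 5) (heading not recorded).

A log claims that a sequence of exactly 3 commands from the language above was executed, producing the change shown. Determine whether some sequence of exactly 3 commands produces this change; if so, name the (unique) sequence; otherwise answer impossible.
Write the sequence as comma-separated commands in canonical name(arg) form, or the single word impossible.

back(2), turn(right), back(4)

key: running back(4) before back(2) would end elsewhere — order is forced
start: at (6,7), heading up
[1] after back(2): at (6,5), heading up
[2] after turn(right): at (6,5), heading right
[3] after back(4): at (2,5), heading right
all 216 alternatives checked — unique.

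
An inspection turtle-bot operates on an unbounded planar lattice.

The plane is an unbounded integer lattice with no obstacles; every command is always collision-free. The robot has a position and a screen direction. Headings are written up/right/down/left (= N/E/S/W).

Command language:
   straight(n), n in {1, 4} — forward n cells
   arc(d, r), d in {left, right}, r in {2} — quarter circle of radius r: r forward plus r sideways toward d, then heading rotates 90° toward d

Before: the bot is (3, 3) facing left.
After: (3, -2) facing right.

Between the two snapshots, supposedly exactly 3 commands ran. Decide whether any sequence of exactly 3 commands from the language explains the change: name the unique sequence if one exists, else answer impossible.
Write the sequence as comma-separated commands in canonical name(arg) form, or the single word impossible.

arc(left, 2), straight(1), arc(left, 2)

key: position moved to (3,-2) AND the heading swung to E — translation plus rotation needed
t0: (3, 3) facing left
t=1 arc(left, 2) ⇒ (1, 1) facing down
t=2 straight(1) ⇒ (1, 0) facing down
t=3 arc(left, 2) ⇒ (3, -2) facing right
no rival 3-sequence matches.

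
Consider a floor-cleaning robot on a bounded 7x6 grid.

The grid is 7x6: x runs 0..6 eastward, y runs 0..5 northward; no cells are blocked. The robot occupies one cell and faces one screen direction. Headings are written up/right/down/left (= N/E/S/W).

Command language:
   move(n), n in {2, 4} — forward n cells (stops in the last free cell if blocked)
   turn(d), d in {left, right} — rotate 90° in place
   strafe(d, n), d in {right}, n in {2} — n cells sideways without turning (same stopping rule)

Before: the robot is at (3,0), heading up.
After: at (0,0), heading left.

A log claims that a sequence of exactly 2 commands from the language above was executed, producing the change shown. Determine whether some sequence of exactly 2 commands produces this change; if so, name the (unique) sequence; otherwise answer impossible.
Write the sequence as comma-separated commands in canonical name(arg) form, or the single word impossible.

turn(left), move(4)

key: cell and facing (now W) both changed — the 2 commands mix motion and turning
start: at (3,0), heading up
t=1 turn(left) ⇒ at (3,0), heading left
t=2 move(4) ⇒ at (0,0), heading left
no other 2-command option fits: unique.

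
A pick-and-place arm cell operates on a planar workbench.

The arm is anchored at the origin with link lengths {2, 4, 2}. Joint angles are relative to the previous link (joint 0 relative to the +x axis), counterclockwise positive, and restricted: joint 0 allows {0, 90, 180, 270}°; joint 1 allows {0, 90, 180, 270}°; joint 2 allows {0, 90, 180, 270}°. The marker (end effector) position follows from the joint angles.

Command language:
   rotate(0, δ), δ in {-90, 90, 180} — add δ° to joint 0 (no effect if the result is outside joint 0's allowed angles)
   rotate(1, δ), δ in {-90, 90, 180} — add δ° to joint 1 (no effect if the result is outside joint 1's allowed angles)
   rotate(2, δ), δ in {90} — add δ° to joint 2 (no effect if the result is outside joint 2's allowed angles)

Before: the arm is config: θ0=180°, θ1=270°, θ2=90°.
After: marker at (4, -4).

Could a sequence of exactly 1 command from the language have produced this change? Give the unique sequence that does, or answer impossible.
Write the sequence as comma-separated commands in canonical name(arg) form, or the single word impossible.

from: config: θ0=180°, θ1=270°, θ2=90°
[1] after rotate(0, 180): config: θ0=0°, θ1=270°, θ2=90°
no other 1-command option fits: unique.

rotate(0, 180)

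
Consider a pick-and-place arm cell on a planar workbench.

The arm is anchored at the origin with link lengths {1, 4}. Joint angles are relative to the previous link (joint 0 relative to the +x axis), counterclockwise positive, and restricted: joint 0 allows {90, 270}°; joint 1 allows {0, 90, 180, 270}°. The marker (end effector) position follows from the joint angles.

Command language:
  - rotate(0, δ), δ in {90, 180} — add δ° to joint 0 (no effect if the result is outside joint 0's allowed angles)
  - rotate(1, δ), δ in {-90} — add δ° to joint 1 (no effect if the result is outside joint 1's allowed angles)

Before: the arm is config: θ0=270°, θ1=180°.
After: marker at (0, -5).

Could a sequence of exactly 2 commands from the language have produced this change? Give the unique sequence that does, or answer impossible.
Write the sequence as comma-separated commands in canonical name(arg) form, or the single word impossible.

rotate(1, -90), rotate(1, -90)

begin: config: θ0=270°, θ1=180°
1. rotate(1, -90) → config: θ0=270°, θ1=90°
2. rotate(1, -90) → config: θ0=270°, θ1=0°
no rival 2-sequence matches.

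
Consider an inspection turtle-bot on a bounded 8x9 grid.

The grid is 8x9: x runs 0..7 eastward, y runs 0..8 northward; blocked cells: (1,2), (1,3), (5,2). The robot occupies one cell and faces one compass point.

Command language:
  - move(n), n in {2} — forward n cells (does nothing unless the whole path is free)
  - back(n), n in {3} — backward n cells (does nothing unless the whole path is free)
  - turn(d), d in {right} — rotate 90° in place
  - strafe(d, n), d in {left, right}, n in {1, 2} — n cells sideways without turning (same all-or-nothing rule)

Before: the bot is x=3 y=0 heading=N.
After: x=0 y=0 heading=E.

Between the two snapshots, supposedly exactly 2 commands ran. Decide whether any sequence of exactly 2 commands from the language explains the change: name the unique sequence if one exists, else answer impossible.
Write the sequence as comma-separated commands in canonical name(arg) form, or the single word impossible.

key: running back(3) before turn(right) would end elsewhere — order is forced
initial: x=3 y=0 heading=N
step 1 (turn(right)): x=3 y=0 heading=E
step 2 (back(3)): x=0 y=0 heading=E
all 49 alternatives checked — unique.

turn(right), back(3)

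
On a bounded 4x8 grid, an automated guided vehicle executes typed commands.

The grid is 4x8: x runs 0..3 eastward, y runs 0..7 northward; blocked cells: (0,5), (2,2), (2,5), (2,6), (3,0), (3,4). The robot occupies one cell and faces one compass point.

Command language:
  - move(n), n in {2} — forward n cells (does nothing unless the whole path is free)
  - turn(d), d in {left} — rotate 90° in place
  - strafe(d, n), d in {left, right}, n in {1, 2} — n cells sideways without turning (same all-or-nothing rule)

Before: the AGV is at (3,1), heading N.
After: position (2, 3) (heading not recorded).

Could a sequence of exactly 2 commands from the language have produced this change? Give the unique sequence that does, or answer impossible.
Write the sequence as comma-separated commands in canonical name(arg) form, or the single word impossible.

key: order matters: swapping move(2) and strafe(left, 1) lands elsewhere
start: at (3,1), heading N
t=1 move(2) ⇒ at (3,3), heading N
t=2 strafe(left, 1) ⇒ at (2,3), heading N
uniquely the one of 36 2-step routes that fits.

move(2), strafe(left, 1)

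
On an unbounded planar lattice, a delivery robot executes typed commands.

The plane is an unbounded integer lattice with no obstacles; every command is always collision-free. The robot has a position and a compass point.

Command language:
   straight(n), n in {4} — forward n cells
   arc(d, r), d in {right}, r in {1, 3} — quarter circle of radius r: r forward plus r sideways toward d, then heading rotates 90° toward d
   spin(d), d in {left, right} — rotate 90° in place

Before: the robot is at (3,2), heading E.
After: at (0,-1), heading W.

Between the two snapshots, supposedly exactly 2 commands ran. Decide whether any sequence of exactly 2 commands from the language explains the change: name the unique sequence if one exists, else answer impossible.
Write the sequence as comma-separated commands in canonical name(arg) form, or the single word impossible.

spin(right), arc(right, 3)

key: cell and facing (now W) both changed — the 2 commands mix motion and turning
t0: at (3,2), heading E
1. spin(right) → at (3,2), heading S
2. arc(right, 3) → at (0,-1), heading W
no rival 2-sequence matches.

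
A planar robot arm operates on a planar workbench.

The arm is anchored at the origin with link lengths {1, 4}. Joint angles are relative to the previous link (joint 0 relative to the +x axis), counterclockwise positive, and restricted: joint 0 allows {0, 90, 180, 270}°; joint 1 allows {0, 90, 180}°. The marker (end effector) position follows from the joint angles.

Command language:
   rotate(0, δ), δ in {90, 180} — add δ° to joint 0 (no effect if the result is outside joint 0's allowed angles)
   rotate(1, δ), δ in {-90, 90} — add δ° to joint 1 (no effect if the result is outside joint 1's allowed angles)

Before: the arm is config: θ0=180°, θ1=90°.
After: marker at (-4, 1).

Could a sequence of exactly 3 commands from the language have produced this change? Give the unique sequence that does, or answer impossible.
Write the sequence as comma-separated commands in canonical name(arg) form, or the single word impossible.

rotate(0, 90), rotate(0, 90), rotate(0, 90)

from: config: θ0=180°, θ1=90°
[1] after rotate(0, 90): config: θ0=270°, θ1=90°
[2] after rotate(0, 90): config: θ0=0°, θ1=90°
[3] after rotate(0, 90): config: θ0=90°, θ1=90°
uniquely the one of 64 3-step routes that fits.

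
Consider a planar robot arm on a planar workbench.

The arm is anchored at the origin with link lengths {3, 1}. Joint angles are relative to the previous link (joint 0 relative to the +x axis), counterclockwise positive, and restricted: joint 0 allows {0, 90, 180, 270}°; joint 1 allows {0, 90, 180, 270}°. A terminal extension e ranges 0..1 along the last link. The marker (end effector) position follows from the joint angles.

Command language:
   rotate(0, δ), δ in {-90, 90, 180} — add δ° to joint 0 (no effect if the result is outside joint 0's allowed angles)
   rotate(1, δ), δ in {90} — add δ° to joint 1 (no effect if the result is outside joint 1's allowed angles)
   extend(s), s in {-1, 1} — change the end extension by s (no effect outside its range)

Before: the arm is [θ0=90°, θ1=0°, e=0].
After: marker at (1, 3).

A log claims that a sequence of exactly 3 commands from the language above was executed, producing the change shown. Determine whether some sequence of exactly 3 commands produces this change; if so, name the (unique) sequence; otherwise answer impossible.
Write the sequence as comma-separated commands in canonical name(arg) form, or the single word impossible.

start: [θ0=90°, θ1=0°, e=0]
step 1 (rotate(1, 90)): [θ0=90°, θ1=90°, e=0]
step 2 (rotate(1, 90)): [θ0=90°, θ1=180°, e=0]
step 3 (rotate(1, 90)): [θ0=90°, θ1=270°, e=0]
all 216 alternatives checked — unique.

rotate(1, 90), rotate(1, 90), rotate(1, 90)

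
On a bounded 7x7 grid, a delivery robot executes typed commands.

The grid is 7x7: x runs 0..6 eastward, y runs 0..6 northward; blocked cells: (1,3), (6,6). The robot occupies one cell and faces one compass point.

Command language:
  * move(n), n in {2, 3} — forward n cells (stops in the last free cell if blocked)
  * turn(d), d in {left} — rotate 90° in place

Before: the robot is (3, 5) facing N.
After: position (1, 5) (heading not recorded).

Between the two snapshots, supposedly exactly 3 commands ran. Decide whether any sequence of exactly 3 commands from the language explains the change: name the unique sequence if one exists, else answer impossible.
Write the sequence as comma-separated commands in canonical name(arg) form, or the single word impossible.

turn(left), move(2), turn(left)

initial: (3, 5) facing N
t=1 turn(left) ⇒ (3, 5) facing W
t=2 move(2) ⇒ (1, 5) facing W
t=3 turn(left) ⇒ (1, 5) facing S
all 27 alternatives checked — unique.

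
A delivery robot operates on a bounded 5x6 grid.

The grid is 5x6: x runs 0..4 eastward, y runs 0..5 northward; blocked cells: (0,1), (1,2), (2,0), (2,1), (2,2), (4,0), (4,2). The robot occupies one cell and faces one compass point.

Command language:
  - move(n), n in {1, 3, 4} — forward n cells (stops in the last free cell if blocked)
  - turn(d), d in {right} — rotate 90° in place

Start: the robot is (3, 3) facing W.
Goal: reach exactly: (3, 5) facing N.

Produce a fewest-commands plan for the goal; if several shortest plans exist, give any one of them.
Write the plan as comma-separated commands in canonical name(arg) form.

begin: (3, 3) facing W
1. turn(right) → (3, 3) facing N
2. move(3) → (3, 5) facing N
minimal: 2 command(s), checked below 2.

turn(right), move(3)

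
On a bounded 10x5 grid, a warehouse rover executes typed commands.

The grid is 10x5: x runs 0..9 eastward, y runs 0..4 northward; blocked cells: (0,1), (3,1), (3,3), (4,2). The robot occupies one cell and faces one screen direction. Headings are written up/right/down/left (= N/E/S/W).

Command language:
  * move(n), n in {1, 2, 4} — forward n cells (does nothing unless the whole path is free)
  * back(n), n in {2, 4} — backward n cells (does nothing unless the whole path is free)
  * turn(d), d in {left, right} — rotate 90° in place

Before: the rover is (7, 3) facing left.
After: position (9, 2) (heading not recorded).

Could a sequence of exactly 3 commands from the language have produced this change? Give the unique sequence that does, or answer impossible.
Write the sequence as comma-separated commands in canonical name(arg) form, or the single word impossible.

back(2), turn(left), move(1)

key: running move(1) before back(2) would end elsewhere — order is forced
from: (7, 3) facing left
t=1 back(2) ⇒ (9, 3) facing left
t=2 turn(left) ⇒ (9, 3) facing down
t=3 move(1) ⇒ (9, 2) facing down
no other 3-command option fits: unique.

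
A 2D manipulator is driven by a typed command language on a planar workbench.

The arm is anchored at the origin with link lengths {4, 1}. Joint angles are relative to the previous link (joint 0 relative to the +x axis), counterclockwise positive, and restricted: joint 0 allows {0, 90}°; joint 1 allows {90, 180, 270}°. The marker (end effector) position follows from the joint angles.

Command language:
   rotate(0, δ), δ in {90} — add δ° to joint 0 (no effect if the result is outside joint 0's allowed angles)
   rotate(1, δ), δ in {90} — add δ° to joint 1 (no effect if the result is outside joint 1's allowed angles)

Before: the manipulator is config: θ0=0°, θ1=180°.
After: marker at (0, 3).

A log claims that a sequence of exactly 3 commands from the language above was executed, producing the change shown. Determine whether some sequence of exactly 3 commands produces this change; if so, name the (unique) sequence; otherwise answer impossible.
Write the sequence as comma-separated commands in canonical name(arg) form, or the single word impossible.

begin: config: θ0=0°, θ1=180°
[1] after rotate(0, 90): config: θ0=90°, θ1=180°
[2] after rotate(0, 90): config: θ0=90°, θ1=180°
[3] after rotate(0, 90): config: θ0=90°, θ1=180°
all 8 alternatives checked — unique.

rotate(0, 90), rotate(0, 90), rotate(0, 90)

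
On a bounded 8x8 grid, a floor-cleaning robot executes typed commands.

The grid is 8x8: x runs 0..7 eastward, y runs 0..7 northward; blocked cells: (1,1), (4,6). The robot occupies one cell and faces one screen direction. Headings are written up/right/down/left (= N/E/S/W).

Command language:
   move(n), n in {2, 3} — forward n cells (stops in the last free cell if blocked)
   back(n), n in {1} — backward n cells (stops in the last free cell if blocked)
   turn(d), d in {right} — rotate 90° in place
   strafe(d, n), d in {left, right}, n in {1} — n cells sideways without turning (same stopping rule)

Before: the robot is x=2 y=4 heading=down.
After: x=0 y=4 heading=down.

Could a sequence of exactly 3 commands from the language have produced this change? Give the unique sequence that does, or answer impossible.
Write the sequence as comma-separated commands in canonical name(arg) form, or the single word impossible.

key: still facing S at the end — nothing in the sequence rotates
from: x=2 y=4 heading=down
[1] after strafe(right, 1): x=1 y=4 heading=down
[2] after strafe(right, 1): x=0 y=4 heading=down
[3] after strafe(right, 1): x=0 y=4 heading=down
uniquely the one of 216 3-step routes that fits.

strafe(right, 1), strafe(right, 1), strafe(right, 1)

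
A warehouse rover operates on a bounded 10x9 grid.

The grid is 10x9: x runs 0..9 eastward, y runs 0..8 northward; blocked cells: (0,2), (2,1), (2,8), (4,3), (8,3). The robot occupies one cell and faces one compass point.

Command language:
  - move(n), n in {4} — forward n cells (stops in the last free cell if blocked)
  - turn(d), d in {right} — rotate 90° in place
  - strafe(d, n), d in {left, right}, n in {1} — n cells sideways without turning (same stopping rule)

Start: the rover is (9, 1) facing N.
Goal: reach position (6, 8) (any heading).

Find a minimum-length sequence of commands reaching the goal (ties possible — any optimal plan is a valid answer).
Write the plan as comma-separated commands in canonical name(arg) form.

start: (9, 1) facing N
step 1 (strafe(left, 1)): (8, 1) facing N
step 2 (strafe(left, 1)): (7, 1) facing N
step 3 (strafe(left, 1)): (6, 1) facing N
step 4 (move(4)): (6, 5) facing N
step 5 (move(4)): (6, 8) facing N
shorter routes all fall short; 5 is best.

strafe(left, 1), strafe(left, 1), strafe(left, 1), move(4), move(4)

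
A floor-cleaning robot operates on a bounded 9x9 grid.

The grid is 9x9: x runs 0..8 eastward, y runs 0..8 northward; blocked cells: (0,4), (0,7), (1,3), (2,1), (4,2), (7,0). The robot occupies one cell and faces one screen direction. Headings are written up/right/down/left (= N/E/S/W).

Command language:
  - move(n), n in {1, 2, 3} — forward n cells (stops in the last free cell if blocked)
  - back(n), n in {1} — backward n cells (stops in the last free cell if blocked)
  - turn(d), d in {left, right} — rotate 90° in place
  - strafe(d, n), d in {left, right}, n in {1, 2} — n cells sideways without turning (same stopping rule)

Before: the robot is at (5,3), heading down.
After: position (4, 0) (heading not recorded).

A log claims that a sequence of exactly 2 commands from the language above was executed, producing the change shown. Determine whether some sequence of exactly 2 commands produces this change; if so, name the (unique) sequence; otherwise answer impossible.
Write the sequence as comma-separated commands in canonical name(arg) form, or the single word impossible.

move(3), strafe(right, 1)

key: order matters: swapping move(3) and strafe(right, 1) lands elsewhere
start: at (5,3), heading down
step 1 (move(3)): at (5,0), heading down
step 2 (strafe(right, 1)): at (4,0), heading down
all 100 alternatives checked — unique.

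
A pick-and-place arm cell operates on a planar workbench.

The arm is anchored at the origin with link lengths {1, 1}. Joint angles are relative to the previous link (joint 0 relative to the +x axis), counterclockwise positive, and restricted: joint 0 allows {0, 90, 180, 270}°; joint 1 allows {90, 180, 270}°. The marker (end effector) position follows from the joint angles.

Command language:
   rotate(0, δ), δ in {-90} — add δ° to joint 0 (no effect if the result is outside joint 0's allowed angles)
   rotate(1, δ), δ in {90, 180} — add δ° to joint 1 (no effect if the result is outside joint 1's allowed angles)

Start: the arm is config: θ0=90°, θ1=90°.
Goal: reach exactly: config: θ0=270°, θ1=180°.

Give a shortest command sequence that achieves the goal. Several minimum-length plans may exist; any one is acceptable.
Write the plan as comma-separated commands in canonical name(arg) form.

rotate(0, -90), rotate(0, -90), rotate(1, 90)

t0: config: θ0=90°, θ1=90°
[1] after rotate(0, -90): config: θ0=0°, θ1=90°
[2] after rotate(0, -90): config: θ0=270°, θ1=90°
[3] after rotate(1, 90): config: θ0=270°, θ1=180°
nothing shorter than 3 reaches the goal.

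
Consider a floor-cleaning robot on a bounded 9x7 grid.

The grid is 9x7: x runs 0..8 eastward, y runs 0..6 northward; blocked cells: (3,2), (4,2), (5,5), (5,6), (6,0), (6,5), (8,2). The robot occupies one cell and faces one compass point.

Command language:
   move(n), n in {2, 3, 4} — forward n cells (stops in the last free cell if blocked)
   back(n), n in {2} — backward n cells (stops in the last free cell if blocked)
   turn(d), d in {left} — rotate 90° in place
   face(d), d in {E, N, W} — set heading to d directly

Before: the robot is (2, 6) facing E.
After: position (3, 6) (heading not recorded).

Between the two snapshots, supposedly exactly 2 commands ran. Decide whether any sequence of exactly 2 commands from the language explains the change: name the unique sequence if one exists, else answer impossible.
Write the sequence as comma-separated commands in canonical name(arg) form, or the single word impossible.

back(2), move(3)

key: running move(3) before back(2) would end elsewhere — order is forced
t0: (2, 6) facing E
step 1 (back(2)): (0, 6) facing E
step 2 (move(3)): (3, 6) facing E
no other 2-command option fits: unique.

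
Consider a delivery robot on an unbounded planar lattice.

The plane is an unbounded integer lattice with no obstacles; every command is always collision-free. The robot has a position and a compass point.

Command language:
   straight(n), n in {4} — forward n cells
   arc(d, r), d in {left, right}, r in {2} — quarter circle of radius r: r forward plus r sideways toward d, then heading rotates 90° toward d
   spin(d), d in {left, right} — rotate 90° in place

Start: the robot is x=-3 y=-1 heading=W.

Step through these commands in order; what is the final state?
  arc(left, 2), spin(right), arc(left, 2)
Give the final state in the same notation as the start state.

initial: x=-3 y=-1 heading=W
[1] after arc(left, 2): x=-5 y=-3 heading=S
[2] after spin(right): x=-5 y=-3 heading=W
[3] after arc(left, 2): x=-7 y=-5 heading=S

x=-7 y=-5 heading=S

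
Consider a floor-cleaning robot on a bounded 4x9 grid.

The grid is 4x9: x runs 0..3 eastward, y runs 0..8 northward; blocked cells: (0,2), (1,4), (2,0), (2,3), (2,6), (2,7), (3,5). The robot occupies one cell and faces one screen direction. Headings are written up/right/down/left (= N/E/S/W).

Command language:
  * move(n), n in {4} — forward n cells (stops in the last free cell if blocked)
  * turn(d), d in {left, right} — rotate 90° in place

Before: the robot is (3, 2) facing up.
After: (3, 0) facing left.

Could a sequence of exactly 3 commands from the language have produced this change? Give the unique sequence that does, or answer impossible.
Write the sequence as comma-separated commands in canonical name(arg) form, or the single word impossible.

no 3-step route produces this change.

impossible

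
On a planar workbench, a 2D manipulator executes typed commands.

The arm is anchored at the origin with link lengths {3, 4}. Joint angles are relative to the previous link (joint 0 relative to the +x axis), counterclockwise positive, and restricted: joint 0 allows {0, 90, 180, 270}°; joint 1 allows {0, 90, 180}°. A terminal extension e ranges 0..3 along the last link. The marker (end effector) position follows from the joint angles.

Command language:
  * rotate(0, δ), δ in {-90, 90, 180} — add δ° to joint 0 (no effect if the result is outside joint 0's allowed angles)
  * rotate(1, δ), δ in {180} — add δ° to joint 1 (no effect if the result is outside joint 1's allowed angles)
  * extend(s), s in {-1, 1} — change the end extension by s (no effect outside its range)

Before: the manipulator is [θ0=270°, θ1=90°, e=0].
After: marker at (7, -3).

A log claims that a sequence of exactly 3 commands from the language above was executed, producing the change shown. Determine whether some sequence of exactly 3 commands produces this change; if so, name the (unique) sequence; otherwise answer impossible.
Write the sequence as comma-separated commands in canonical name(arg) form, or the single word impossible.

initial: [θ0=270°, θ1=90°, e=0]
t=1 extend(1) ⇒ [θ0=270°, θ1=90°, e=1]
t=2 extend(1) ⇒ [θ0=270°, θ1=90°, e=2]
t=3 extend(1) ⇒ [θ0=270°, θ1=90°, e=3]
all 216 alternatives checked — unique.

extend(1), extend(1), extend(1)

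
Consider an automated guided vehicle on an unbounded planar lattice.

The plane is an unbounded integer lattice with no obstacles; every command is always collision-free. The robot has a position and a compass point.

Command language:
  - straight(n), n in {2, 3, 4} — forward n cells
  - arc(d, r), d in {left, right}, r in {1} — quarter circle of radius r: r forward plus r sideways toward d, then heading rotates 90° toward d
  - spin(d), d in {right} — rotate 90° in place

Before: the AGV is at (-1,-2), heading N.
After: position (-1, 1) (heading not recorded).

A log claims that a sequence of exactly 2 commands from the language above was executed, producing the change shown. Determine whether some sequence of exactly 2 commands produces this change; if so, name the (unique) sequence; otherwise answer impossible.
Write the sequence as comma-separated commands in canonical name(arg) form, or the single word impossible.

key: running spin(right) before straight(3) would end elsewhere — order is forced
initial: at (-1,-2), heading N
t=1 straight(3) ⇒ at (-1,1), heading N
t=2 spin(right) ⇒ at (-1,1), heading E
all 36 alternatives checked — unique.

straight(3), spin(right)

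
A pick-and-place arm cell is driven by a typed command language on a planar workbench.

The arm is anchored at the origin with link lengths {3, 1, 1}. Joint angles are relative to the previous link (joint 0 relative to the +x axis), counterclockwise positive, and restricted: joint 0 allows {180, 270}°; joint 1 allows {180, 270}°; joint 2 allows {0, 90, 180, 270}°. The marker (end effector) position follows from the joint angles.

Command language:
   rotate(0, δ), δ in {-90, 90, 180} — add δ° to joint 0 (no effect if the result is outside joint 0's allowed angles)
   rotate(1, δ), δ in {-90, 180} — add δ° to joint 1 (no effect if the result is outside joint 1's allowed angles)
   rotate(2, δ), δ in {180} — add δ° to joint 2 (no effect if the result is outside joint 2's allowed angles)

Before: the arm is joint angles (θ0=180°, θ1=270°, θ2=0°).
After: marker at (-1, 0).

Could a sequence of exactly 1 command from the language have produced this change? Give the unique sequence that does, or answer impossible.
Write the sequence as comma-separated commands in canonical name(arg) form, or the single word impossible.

rotate(1, -90)

t0: joint angles (θ0=180°, θ1=270°, θ2=0°)
t=1 rotate(1, -90) ⇒ joint angles (θ0=180°, θ1=180°, θ2=0°)
uniquely the one of 6 1-step routes that fits.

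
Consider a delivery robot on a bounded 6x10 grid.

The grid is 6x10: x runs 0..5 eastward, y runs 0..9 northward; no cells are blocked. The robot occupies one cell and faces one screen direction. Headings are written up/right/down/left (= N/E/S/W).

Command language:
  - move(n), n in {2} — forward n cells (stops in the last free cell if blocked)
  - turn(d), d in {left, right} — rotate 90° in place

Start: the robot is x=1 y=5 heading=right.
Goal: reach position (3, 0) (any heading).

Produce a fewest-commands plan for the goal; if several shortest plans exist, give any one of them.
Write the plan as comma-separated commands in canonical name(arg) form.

move(2), turn(right), move(2), move(2), move(2)

begin: x=1 y=5 heading=right
1. move(2) → x=3 y=5 heading=right
2. turn(right) → x=3 y=5 heading=down
3. move(2) → x=3 y=3 heading=down
4. move(2) → x=3 y=1 heading=down
5. move(2) → x=3 y=0 heading=down
minimal: 5 command(s), checked below 5.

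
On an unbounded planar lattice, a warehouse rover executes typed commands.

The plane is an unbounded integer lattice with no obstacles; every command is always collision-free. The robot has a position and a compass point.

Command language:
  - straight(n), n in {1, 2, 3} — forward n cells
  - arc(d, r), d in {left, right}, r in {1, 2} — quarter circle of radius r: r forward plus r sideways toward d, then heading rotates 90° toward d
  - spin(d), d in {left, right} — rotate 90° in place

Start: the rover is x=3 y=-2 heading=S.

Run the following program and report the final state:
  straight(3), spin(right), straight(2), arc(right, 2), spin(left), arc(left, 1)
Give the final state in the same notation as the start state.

start: x=3 y=-2 heading=S
t=1 straight(3) ⇒ x=3 y=-5 heading=S
t=2 spin(right) ⇒ x=3 y=-5 heading=W
t=3 straight(2) ⇒ x=1 y=-5 heading=W
t=4 arc(right, 2) ⇒ x=-1 y=-3 heading=N
t=5 spin(left) ⇒ x=-1 y=-3 heading=W
t=6 arc(left, 1) ⇒ x=-2 y=-4 heading=S

x=-2 y=-4 heading=S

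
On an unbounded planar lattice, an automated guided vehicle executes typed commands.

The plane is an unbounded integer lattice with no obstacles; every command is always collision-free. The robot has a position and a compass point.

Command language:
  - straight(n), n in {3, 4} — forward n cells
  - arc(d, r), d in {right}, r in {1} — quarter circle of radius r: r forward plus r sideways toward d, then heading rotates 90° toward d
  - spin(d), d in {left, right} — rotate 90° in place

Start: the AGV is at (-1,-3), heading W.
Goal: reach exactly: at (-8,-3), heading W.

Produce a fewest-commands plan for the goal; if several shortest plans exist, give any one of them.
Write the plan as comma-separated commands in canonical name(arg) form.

t0: at (-1,-3), heading W
1. straight(4) → at (-5,-3), heading W
2. straight(3) → at (-8,-3), heading W
shorter routes all fall short; 2 is best.

straight(4), straight(3)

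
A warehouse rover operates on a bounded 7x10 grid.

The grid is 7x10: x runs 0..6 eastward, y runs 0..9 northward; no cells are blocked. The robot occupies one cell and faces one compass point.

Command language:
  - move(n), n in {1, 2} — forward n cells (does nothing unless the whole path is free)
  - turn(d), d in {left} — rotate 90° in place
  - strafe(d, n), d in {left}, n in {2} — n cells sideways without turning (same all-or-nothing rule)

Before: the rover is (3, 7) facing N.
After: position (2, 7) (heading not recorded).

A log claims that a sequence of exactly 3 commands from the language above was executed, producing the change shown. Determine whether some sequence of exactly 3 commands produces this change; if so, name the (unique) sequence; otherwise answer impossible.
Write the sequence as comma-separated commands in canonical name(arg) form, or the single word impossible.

turn(left), move(1), turn(left)

initial: (3, 7) facing N
1. turn(left) → (3, 7) facing W
2. move(1) → (2, 7) facing W
3. turn(left) → (2, 7) facing S
all 64 alternatives checked — unique.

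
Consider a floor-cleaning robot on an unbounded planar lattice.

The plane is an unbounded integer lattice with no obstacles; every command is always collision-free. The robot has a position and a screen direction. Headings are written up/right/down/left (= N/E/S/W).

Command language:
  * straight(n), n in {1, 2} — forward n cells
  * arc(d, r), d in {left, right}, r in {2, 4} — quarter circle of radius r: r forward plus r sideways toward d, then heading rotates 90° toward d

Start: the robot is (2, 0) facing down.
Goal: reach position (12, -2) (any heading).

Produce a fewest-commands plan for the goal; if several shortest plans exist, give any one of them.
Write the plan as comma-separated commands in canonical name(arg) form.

begin: (2, 0) facing down
[1] after straight(2): (2, -2) facing down
[2] after arc(left, 4): (6, -6) facing right
[3] after straight(2): (8, -6) facing right
[4] after arc(left, 4): (12, -2) facing up
shorter routes all fall short; 4 is best.

straight(2), arc(left, 4), straight(2), arc(left, 4)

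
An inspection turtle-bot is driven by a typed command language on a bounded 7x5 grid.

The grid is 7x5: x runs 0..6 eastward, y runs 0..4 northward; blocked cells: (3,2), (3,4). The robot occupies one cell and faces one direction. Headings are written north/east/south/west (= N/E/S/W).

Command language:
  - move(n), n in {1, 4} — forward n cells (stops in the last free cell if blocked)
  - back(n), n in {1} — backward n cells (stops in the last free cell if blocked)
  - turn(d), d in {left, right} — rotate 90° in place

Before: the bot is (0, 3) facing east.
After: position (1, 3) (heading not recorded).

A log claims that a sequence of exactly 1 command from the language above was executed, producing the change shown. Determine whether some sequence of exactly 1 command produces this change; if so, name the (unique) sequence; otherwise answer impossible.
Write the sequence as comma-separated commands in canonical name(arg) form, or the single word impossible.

start: (0, 3) facing east
step 1 (move(1)): (1, 3) facing east
all 5 alternatives checked — unique.

move(1)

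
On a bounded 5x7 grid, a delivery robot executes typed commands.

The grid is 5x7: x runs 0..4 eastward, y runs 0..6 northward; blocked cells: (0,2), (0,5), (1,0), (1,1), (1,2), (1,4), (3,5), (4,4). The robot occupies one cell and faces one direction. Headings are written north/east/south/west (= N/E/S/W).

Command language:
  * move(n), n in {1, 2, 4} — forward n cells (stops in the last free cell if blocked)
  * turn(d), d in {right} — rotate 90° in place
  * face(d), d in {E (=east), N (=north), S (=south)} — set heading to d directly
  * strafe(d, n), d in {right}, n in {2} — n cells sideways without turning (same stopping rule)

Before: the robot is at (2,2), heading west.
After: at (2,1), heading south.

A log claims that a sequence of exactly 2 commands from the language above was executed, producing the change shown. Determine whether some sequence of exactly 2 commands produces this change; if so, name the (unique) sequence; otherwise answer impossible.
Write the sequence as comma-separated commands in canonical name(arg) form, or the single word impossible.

key: running move(1) before face(S) would end elsewhere — order is forced
t0: at (2,2), heading west
t=1 face(S) ⇒ at (2,2), heading south
t=2 move(1) ⇒ at (2,1), heading south
no other 2-command option fits: unique.

face(S), move(1)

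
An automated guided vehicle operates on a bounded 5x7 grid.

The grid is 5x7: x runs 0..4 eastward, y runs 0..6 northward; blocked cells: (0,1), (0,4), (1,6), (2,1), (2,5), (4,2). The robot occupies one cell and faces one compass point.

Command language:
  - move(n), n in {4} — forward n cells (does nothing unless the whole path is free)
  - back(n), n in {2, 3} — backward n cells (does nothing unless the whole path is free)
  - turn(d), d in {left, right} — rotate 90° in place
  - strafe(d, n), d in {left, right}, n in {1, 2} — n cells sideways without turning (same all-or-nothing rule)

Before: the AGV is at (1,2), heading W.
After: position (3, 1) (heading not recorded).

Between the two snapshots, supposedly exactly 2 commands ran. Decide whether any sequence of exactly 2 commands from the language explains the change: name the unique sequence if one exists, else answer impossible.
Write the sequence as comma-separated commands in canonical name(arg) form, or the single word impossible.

key: running strafe(left, 1) before back(2) would end elsewhere — order is forced
from: at (1,2), heading W
step 1 (back(2)): at (3,2), heading W
step 2 (strafe(left, 1)): at (3,1), heading W
all 81 alternatives checked — unique.

back(2), strafe(left, 1)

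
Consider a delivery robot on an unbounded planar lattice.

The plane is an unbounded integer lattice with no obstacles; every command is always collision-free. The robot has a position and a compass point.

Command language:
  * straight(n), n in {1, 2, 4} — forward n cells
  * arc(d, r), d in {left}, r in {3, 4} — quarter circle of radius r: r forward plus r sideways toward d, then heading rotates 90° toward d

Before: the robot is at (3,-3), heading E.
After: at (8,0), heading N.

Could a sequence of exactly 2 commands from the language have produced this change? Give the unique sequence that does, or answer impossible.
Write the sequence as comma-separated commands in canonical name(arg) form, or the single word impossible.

key: position moved to (8,0) AND the heading swung to N — translation plus rotation needed
t0: at (3,-3), heading E
1. straight(2) → at (5,-3), heading E
2. arc(left, 3) → at (8,0), heading N
no other 2-command option fits: unique.

straight(2), arc(left, 3)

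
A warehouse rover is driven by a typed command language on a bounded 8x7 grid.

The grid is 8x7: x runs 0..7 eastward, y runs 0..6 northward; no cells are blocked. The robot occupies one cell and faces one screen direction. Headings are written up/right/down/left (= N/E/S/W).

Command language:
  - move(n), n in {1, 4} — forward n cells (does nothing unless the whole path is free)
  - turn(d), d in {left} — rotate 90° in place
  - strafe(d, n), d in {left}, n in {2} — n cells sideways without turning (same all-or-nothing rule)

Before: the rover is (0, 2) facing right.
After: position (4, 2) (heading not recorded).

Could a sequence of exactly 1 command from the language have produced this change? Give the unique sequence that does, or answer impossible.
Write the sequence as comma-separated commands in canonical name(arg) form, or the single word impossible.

from: (0, 2) facing right
step 1 (move(4)): (4, 2) facing right
all 4 alternatives checked — unique.

move(4)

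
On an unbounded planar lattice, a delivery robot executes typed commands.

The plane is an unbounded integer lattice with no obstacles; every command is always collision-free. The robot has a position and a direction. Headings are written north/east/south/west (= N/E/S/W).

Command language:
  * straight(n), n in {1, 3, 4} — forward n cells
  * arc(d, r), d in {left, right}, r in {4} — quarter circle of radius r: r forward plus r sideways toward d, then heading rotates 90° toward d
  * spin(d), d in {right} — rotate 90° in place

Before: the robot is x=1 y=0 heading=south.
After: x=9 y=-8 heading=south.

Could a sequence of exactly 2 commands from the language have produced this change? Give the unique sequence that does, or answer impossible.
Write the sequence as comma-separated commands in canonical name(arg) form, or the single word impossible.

arc(left, 4), arc(right, 4)

key: order matters: swapping arc(left, 4) and arc(right, 4) lands elsewhere
initial: x=1 y=0 heading=south
step 1 (arc(left, 4)): x=5 y=-4 heading=east
step 2 (arc(right, 4)): x=9 y=-8 heading=south
no rival 2-sequence matches.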